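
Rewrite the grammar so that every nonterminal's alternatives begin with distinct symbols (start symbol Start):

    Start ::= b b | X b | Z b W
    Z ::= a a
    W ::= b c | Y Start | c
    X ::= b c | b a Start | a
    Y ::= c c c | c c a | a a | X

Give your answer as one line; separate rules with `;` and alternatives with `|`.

X has alternatives sharing prefix 'b': factor to X → b X1 with X1 → c | a Start.
Y has alternatives sharing prefix 'c c': factor to Y → c c Y1 with Y1 → c | a.

Start ::= b b | X b | Z b W; Z ::= a a; W ::= b c | Y Start | c; X ::= a | b X1; Y ::= a a | X | c c Y1; X1 ::= c | a Start; Y1 ::= c | a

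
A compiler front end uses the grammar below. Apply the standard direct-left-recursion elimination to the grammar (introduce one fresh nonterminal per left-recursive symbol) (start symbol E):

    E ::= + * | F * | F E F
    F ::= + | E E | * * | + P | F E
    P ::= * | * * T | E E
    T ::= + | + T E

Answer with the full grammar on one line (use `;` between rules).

F is directly left-recursive.
For F: α = {E}, β = {+, E E, * *, + P}. Rewrite as F → β F' and F' → α F' | ε.

E ::= + * | F * | F E F; F ::= + F' | E E F' | * * F' | + P F'; P ::= * | * * T | E E; T ::= + | + T E; F' ::= E F' | ε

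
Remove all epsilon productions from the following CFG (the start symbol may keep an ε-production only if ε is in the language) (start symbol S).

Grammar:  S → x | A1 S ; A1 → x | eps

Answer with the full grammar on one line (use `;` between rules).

S → x | A1 S; A1 → x

The nullable symbols are {A1}.
ε ∉ L(G), so no ε-production is kept.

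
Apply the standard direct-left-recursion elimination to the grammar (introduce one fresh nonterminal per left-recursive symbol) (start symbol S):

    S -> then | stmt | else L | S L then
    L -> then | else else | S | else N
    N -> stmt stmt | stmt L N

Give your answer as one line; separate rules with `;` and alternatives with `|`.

S is directly left-recursive.
For S: α = {L then}, β = {then, stmt, else L}. Rewrite as S → β S' and S' → α S' | ε.

S -> then S' | stmt S' | else L S'; L -> then | else else | S | else N; N -> stmt stmt | stmt L N; S' -> L then S' | epsilon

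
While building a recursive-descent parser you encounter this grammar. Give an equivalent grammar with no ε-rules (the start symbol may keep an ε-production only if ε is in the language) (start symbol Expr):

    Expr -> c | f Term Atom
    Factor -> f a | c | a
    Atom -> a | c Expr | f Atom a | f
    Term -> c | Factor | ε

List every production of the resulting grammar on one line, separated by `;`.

Expr -> c | f Term Atom | f Atom; Factor -> f a | c | a; Atom -> a | c Expr | f Atom a | f; Term -> c | Factor

Nullable set = {Term}.
ε ∉ L(G), so no ε-production is kept.
For each production, add variants omitting each subset of nullable occurrences: Expr → f Term Atom gives f Term Atom | f Atom.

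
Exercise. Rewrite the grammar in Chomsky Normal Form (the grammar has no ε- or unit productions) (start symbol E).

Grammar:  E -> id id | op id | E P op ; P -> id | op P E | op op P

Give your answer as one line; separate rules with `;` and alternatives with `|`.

E -> X1 X1 | X2 X1 | E Y1; P -> id | X2 Y2 | X2 Y3; X1 -> id; X2 -> op; Y1 -> P X2; Y2 -> P E; Y3 -> X2 P

Introduce a nonterminal for each terminal appearing in a rule of length ≥ 2: X1 → id, X2 → op.
Binarize each right-hand side of length ≥ 3 by chaining fresh nonterminals (Y1, Y2, …): affected rules were E → E P X2; P → X2 P E; P → X2 X2 P.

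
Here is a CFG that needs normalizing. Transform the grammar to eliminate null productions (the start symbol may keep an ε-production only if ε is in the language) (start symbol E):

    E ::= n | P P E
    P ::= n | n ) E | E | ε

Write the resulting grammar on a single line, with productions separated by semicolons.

Nullable nonterminals: {P}.
ε ∉ L(G), so no ε-production is kept.
For each production, add variants omitting each subset of nullable occurrences: E → P P E gives P P E | P E.

E ::= n | P P E | P E; P ::= n | n ) E | E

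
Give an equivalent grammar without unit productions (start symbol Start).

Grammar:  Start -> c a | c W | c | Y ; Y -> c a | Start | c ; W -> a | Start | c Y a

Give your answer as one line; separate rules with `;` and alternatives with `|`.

Unit pairs: Start ⇒* {Y}; W ⇒* {Start, Y}; Y ⇒* {Start}.
Replace each nonterminal's rules with the union of the non-unit rules of every nonterminal it unit-derives.

Start -> c a | c W | c; Y -> c a | c W | c; W -> c a | c W | c | a | c Y a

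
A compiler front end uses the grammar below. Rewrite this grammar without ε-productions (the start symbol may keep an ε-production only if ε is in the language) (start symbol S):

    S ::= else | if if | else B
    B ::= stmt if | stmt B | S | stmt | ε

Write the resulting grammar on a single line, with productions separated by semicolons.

S ::= else | if if | else B; B ::= stmt if | stmt B | stmt | S

Nullable set = {B}.
ε ∉ L(G), so no ε-production is kept.
Expand every rule over subsets of its nullable positions: B → stmt B gives stmt B | stmt.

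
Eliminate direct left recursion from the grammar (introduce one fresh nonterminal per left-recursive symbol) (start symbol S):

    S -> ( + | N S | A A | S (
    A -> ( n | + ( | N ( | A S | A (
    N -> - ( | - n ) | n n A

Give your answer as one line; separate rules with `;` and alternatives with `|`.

S -> ( + S' | N S S' | A A S'; A -> ( n A' | + ( A' | N ( A'; N -> - ( | - n ) | n n A; S' -> ( S' | ε; A' -> S A' | ( A' | ε

S, A are directly left-recursive.
For S: α = {(}, β = {( +, N S, A A}. Rewrite as S → β S' and S' → α S' | ε.
For A: α = {S, (}, β = {( n, + (, N (}. Rewrite as A → β A' and A' → α A' | ε.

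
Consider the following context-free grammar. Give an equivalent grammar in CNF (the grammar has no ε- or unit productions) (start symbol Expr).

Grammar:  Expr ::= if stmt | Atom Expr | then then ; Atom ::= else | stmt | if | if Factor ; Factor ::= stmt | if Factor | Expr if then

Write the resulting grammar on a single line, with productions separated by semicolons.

Introduce a nonterminal for each terminal appearing in a rule of length ≥ 2: X1 → if, X2 → stmt, X3 → then.
Binarize each right-hand side of length ≥ 3 by chaining fresh nonterminals (Y1, Y2, …): affected rules were Factor → Expr X1 X3.

Expr ::= X1 X2 | Atom Expr | X3 X3; Atom ::= else | stmt | if | X1 Factor; Factor ::= stmt | X1 Factor | Expr Y1; X1 ::= if; X2 ::= stmt; X3 ::= then; Y1 ::= X1 X3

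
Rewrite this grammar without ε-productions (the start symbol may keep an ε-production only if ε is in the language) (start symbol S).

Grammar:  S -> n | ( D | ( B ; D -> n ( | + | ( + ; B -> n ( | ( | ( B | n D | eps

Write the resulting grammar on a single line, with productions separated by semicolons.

Nullable set = {B}.
ε ∉ L(G), so no ε-production is kept.
Expand every rule over subsets of its nullable positions: S → ( B gives ( B | (.

S -> n | ( D | ( B | (; D -> n ( | + | ( +; B -> n ( | ( | ( B | n D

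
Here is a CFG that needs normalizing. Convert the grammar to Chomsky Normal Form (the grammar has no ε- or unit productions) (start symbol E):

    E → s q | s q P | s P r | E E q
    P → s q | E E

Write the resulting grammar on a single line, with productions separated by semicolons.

Introduce a nonterminal for each terminal appearing in a rule of length ≥ 2: X1 → s, X2 → q, X3 → r.
Binarize each right-hand side of length ≥ 3 by chaining fresh nonterminals (Y1, Y2, …): affected rules were E → X1 X2 P; E → X1 P X3; E → E E X2.

E → X1 X2 | X1 Y1 | X1 Y2 | E Y3; P → X1 X2 | E E; X1 → s; X2 → q; X3 → r; Y1 → X2 P; Y2 → P X3; Y3 → E X2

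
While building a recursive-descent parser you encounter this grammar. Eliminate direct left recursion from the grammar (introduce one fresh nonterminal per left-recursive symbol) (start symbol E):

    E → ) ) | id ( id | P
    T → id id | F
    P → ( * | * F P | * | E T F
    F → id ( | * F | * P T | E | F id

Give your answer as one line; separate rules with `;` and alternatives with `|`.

E → ) ) | id ( id | P; T → id id | F; P → ( * | * F P | * | E T F; F → id ( F' | * F F' | * P T F' | E F'; F' → id F' | eps

Left recursion appears on F.
For F: α = {id}, β = {id (, * F, * P T, E}. Rewrite as F → β F' and F' → α F' | ε.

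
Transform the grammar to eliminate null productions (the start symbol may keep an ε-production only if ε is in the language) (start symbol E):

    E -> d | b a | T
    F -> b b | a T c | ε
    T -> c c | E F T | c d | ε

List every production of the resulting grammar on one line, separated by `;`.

E -> d | b a | T | ε; F -> b b | a T c | a c; T -> c c | E F T | E F | E T | E | F T | F | c d

Nullable set = {E, F, T}.
ε ∈ L(G) since E is nullable, so keep E → ε.
Add the nullable-subset variants: F → a T c gives a T c | a c. T → E F T gives E F T | E F | E T | E | F T | F.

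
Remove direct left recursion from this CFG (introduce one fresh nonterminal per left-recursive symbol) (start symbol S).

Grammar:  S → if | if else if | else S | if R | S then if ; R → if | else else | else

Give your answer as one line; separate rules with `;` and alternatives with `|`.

Left recursion appears on S.
For S: α = {then if}, β = {if, if else if, else S, if R}. Rewrite as S → β S' and S' → α S' | ε.

S → if S' | if else if S' | else S S' | if R S'; R → if | else else | else; S' → then if S' | ε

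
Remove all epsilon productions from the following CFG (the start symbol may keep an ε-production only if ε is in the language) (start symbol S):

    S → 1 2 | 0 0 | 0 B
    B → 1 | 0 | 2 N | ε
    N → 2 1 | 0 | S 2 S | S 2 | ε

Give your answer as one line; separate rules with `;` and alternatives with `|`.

S → 1 2 | 0 0 | 0 B | 0; B → 1 | 0 | 2 N | 2; N → 2 1 | 0 | S 2 S | S 2

Nullable set = {B, N}.
ε ∉ L(G), so no ε-production is kept.
Expand every rule over subsets of its nullable positions: S → 0 B gives 0 B | 0. B → 2 N gives 2 N | 2.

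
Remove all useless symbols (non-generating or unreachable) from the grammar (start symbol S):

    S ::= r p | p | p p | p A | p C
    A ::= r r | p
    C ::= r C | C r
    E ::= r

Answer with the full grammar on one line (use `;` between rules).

S ::= r p | p | p p | p A; A ::= r r | p

Generating nonterminals: {A, E, S}.
Reachable from S after that: {A, S}.
Removed useless symbols: {C, E} and every production mentioning them.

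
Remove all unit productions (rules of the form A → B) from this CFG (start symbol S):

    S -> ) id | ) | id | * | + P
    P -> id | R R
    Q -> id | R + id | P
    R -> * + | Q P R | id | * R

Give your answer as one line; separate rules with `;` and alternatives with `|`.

Unit pairs: Q ⇒* {P}.
For every A with A ⇒* B via unit rules, add B's non-unit alternatives to A; then delete every rule of the form X → Y.

S -> ) id | ) | id | * | + P; P -> id | R R; Q -> id | R R | R + id; R -> * + | Q P R | id | * R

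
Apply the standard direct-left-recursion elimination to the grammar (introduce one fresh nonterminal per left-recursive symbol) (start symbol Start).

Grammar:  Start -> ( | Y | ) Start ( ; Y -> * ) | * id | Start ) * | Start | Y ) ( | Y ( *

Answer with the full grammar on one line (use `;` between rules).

Start -> ( | Y | ) Start (; Y -> * ) Y1 | * id Y1 | Start ) * Y1 | Start Y1; Y1 -> ) ( Y1 | ( * Y1 | eps

Directly left-recursive nonterminal: Y.
For Y: α = {) (, ( *}, β = {* ), * id, Start ) *, Start}. Rewrite as Y → β Y1 and Y1 → α Y1 | ε.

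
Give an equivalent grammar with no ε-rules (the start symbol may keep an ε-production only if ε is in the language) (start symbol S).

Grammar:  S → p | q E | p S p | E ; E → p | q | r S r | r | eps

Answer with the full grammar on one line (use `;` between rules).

The nullable symbols are {E, S}.
ε ∈ L(G) since S is nullable, so keep S → ε.
Expand every rule over subsets of its nullable positions: S → q E gives q E | q. S → p S p gives p S p | p p. E → r S r gives r S r | r r.

S → p | q E | q | p S p | p p | E | ε; E → p | q | r S r | r r | r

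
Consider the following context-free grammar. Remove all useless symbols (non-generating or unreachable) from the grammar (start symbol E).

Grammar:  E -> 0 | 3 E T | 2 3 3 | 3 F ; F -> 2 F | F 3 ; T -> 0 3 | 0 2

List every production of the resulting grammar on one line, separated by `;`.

E -> 0 | 3 E T | 2 3 3; T -> 0 3 | 0 2

Generating nonterminals: {E, T}.
Reachable from E after that: {E, T}.
Removed useless symbols: {F} and every production mentioning them.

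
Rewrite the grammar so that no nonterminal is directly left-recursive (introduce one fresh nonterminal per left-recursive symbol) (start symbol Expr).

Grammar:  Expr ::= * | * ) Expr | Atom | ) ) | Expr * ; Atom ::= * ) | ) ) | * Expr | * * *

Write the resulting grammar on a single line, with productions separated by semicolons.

Expr is directly left-recursive.
For Expr: α = {*}, β = {*, * ) Expr, Atom, ) )}. Rewrite as Expr → β Expr1 and Expr1 → α Expr1 | ε.

Expr ::= * Expr1 | * ) Expr Expr1 | Atom Expr1 | ) ) Expr1; Atom ::= * ) | ) ) | * Expr | * * *; Expr1 ::= * Expr1 | epsilon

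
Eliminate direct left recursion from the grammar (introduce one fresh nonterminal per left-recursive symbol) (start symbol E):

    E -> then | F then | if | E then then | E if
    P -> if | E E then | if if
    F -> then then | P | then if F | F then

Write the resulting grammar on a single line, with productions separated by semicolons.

Left recursion appears on E, F.
For E: α = {then then, if}, β = {then, F then, if}. Rewrite as E → β E' and E' → α E' | ε.
For F: α = {then}, β = {then then, P, then if F}. Rewrite as F → β F' and F' → α F' | ε.

E -> then E' | F then E' | if E'; P -> if | E E then | if if; F -> then then F' | P F' | then if F F'; E' -> then then E' | if E' | ε; F' -> then F' | ε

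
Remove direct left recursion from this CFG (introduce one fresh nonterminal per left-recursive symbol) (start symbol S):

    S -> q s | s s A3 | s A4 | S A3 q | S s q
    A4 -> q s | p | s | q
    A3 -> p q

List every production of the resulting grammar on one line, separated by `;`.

Directly left-recursive nonterminal: S.
For S: α = {A3 q, s q}, β = {q s, s s A3, s A4}. Rewrite as S → β S' and S' → α S' | ε.

S -> q s S' | s s A3 S' | s A4 S'; A4 -> q s | p | s | q; A3 -> p q; S' -> A3 q S' | s q S' | ε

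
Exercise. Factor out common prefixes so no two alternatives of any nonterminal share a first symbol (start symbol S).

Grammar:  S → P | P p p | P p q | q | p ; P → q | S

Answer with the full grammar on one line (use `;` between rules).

S → q | p | P S'; P → q | S; S' → ε | p S''; S'' → p | q

S has alternatives sharing prefix 'P': factor to S → P S' with S' → ε | p p | p q.
S' has alternatives sharing prefix 'p': factor to S' → p S'' with S'' → p | q.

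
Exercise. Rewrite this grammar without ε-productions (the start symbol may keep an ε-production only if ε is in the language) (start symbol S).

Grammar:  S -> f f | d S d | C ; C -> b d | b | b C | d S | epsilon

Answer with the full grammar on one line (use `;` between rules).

S -> f f | d S d | d d | C | epsilon; C -> b d | b | b C | d S | d

Nullable nonterminals: {C, S}.
ε ∈ L(G) since S is nullable, so keep S → ε.
Add the nullable-subset variants: S → d S d gives d S d | d d. C → d S gives d S | d.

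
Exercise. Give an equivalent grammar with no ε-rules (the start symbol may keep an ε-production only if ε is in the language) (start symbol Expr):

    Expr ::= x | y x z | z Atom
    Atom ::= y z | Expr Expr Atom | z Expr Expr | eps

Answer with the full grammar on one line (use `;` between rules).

Expr ::= x | y x z | z Atom | z; Atom ::= y z | Expr Expr Atom | Expr Expr | z Expr Expr

Nullable nonterminals: {Atom}.
ε ∉ L(G), so no ε-production is kept.
For each production, add variants omitting each subset of nullable occurrences: Expr → z Atom gives z Atom | z. Atom → Expr Expr Atom gives Expr Expr Atom | Expr Expr.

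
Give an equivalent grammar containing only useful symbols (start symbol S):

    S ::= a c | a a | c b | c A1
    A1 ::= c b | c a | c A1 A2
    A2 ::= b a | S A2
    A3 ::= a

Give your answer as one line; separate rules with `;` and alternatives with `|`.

S ::= a c | a a | c b | c A1; A1 ::= c b | c a | c A1 A2; A2 ::= b a | S A2

Generating nonterminals: {A1, A2, A3, S}.
Reachable from S after that: {A1, A2, S}.
Removed useless symbols: {A3} and every production mentioning them.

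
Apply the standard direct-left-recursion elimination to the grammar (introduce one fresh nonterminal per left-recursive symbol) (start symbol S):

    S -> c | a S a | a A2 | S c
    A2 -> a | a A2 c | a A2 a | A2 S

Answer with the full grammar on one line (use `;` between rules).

S -> c S' | a S a S' | a A2 S'; A2 -> a A2' | a A2 c A2' | a A2 a A2'; S' -> c S' | ε; A2' -> S A2' | ε

Directly left-recursive nonterminals: S, A2.
For S: α = {c}, β = {c, a S a, a A2}. Rewrite as S → β S' and S' → α S' | ε.
For A2: α = {S}, β = {a, a A2 c, a A2 a}. Rewrite as A2 → β A2' and A2' → α A2' | ε.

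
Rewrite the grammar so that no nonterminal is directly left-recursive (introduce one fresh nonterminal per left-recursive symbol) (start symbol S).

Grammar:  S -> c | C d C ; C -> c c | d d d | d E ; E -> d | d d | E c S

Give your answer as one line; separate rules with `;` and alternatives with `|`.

Left recursion appears on E.
For E: α = {c S}, β = {d, d d}. Rewrite as E → β E' and E' → α E' | ε.

S -> c | C d C; C -> c c | d d d | d E; E -> d E' | d d E'; E' -> c S E' | ε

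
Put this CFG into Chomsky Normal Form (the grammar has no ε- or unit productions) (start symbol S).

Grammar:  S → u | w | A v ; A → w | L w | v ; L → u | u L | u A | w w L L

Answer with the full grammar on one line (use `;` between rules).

Introduce a nonterminal for each terminal appearing in a rule of length ≥ 2: X1 → v, X2 → w, X3 → u.
Binarize each right-hand side of length ≥ 3 by chaining fresh nonterminals (Y1, Y2, …): affected rules were L → X2 X2 L L.

S → u | w | A X1; A → w | L X2 | v; L → u | X3 L | X3 A | X2 Y1; X1 → v; X2 → w; X3 → u; Y1 → X2 Y2; Y2 → L L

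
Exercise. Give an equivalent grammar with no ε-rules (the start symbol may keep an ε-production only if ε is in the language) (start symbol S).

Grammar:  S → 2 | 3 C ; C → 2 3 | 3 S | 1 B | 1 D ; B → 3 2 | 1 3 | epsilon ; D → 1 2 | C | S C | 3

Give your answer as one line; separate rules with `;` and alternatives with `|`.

Nullable nonterminals: {B}.
ε ∉ L(G), so no ε-production is kept.
Expand every rule over subsets of its nullable positions: C → 1 B gives 1 B | 1.

S → 2 | 3 C; C → 2 3 | 3 S | 1 B | 1 | 1 D; B → 3 2 | 1 3; D → 1 2 | C | S C | 3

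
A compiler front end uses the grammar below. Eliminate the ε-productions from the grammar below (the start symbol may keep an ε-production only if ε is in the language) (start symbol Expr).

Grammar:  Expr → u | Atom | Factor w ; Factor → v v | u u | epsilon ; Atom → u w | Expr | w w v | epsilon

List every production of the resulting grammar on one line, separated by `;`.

Expr → u | Atom | Factor w | w | epsilon; Factor → v v | u u; Atom → u w | Expr | w w v

Nullable set = {Atom, Expr, Factor}.
ε ∈ L(G) since Expr is nullable, so keep Expr → ε.
Expand every rule over subsets of its nullable positions: Expr → Factor w gives Factor w | w.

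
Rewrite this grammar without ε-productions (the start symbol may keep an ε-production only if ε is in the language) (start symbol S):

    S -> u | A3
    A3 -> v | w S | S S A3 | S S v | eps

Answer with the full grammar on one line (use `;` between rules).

The nullable symbols are {A3, S}.
ε ∈ L(G) since S is nullable, so keep S → ε.
Add the nullable-subset variants: A3 → w S gives w S | w. A3 → S S A3 gives S S A3 | S S | S A3 | S. A3 → S S v gives S S v | S v.

S -> u | A3 | eps; A3 -> v | w S | w | S S A3 | S S | S A3 | S | S S v | S v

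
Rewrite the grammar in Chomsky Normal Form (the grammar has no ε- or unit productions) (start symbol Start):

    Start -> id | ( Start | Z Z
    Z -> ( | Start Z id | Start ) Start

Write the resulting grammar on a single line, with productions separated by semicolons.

Introduce a nonterminal for each terminal appearing in a rule of length ≥ 2: X1 → (, X2 → id, X3 → ).
Binarize each right-hand side of length ≥ 3 by chaining fresh nonterminals (Y1, Y2, …): affected rules were Z → Start Z X2; Z → Start X3 Start.

Start -> id | X1 Start | Z Z; Z -> ( | Start Y1 | Start Y2; X1 -> (; X2 -> id; X3 -> ); Y1 -> Z X2; Y2 -> X3 Start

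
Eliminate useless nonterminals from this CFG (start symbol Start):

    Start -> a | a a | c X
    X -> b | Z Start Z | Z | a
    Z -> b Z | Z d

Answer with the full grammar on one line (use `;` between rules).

Generating nonterminals: {Start, X}.
Reachable from Start after that: {Start, X}.
Removed useless symbols: {Z} and every production mentioning them.

Start -> a | a a | c X; X -> b | a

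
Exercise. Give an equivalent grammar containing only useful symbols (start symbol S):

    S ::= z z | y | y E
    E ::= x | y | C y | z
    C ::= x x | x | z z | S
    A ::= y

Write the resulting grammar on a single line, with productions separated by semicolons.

S ::= z z | y | y E; E ::= x | y | C y | z; C ::= x x | x | z z | S

Generating nonterminals: {A, C, E, S}.
Reachable from S after that: {C, E, S}.
Removed useless symbols: {A} and every production mentioning them.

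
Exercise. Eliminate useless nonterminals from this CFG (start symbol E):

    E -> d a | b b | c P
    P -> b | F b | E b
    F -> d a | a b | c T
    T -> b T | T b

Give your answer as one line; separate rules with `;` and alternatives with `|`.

E -> d a | b b | c P; P -> b | F b | E b; F -> d a | a b

Generating nonterminals: {E, F, P}.
Reachable from E after that: {E, F, P}.
Removed useless symbols: {T} and every production mentioning them.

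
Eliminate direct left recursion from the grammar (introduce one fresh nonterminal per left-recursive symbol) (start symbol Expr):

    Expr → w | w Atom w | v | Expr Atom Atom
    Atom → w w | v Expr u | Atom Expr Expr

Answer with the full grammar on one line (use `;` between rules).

Directly left-recursive nonterminals: Expr, Atom.
For Expr: α = {Atom Atom}, β = {w, w Atom w, v}. Rewrite as Expr → β Expr1 and Expr1 → α Expr1 | ε.
For Atom: α = {Expr Expr}, β = {w w, v Expr u}. Rewrite as Atom → β Atom1 and Atom1 → α Atom1 | ε.

Expr → w Expr1 | w Atom w Expr1 | v Expr1; Atom → w w Atom1 | v Expr u Atom1; Expr1 → Atom Atom Expr1 | ε; Atom1 → Expr Expr Atom1 | ε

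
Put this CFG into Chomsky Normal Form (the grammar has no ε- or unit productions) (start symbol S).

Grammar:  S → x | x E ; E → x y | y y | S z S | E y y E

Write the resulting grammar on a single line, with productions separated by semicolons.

S → x | X1 E; E → X1 X2 | X2 X2 | S Y1 | E Y2; X1 → x; X2 → y; X3 → z; Y1 → X3 S; Y2 → X2 Y3; Y3 → X2 E

Introduce a nonterminal for each terminal appearing in a rule of length ≥ 2: X1 → x, X2 → y, X3 → z.
Binarize each right-hand side of length ≥ 3 by chaining fresh nonterminals (Y1, Y2, …): affected rules were E → S X3 S; E → E X2 X2 E.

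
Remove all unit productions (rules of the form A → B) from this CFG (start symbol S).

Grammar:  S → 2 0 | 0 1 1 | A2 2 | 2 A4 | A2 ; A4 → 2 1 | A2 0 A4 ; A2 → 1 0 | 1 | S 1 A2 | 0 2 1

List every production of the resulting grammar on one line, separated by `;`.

Unit pairs: S ⇒* {A2}.
Replace each nonterminal's rules with the union of the non-unit rules of every nonterminal it unit-derives.

S → 1 0 | 1 | S 1 A2 | 0 2 1 | 2 0 | 0 1 1 | A2 2 | 2 A4; A4 → 2 1 | A2 0 A4; A2 → 1 0 | 1 | S 1 A2 | 0 2 1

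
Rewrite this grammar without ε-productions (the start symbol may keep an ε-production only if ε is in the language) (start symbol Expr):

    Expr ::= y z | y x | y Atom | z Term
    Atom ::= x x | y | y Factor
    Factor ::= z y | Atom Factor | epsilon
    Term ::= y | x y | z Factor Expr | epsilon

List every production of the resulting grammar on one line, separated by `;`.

Expr ::= y z | y x | y Atom | z Term | z; Atom ::= x x | y | y Factor; Factor ::= z y | Atom Factor | Atom; Term ::= y | x y | z Factor Expr | z Expr

The nullable symbols are {Factor, Term}.
ε ∉ L(G), so no ε-production is kept.
Expand every rule over subsets of its nullable positions: Expr → z Term gives z Term | z. Factor → Atom Factor gives Atom Factor | Atom. Term → z Factor Expr gives z Factor Expr | z Expr.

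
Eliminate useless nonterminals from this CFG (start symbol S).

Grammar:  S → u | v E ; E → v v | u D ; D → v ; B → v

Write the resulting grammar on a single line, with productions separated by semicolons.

Generating nonterminals: {B, D, E, S}.
Reachable from S after that: {D, E, S}.
Removed useless symbols: {B} and every production mentioning them.

S → u | v E; E → v v | u D; D → v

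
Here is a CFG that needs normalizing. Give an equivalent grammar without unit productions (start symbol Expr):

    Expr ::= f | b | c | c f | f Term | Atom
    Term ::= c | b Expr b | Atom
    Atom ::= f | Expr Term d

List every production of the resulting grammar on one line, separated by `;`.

Expr ::= f | Expr Term d | b | c | c f | f Term; Term ::= c | b Expr b | f | Expr Term d; Atom ::= f | Expr Term d

Unit pairs: Expr ⇒* {Atom}; Term ⇒* {Atom}.
For each unit pair (A, B), copy every non-unit production of B to A, then drop all unit productions.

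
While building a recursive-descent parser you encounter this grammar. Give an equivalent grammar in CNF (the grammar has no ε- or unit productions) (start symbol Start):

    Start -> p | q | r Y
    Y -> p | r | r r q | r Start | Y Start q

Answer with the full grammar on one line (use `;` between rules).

Introduce a nonterminal for each terminal appearing in a rule of length ≥ 2: X1 → r, X2 → q.
Binarize each right-hand side of length ≥ 3 by chaining fresh nonterminals (Y1, Y2, …): affected rules were Y → X1 X1 X2; Y → Y Start X2.

Start -> p | q | X1 Y; Y -> p | r | X1 Y1 | X1 Start | Y Y2; X1 -> r; X2 -> q; Y1 -> X1 X2; Y2 -> Start X2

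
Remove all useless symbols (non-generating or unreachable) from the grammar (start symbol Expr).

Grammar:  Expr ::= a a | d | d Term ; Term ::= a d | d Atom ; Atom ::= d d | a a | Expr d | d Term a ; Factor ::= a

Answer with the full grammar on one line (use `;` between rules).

Expr ::= a a | d | d Term; Term ::= a d | d Atom; Atom ::= d d | a a | Expr d | d Term a

Generating nonterminals: {Atom, Expr, Factor, Term}.
Reachable from Expr after that: {Atom, Expr, Term}.
Removed useless symbols: {Factor} and every production mentioning them.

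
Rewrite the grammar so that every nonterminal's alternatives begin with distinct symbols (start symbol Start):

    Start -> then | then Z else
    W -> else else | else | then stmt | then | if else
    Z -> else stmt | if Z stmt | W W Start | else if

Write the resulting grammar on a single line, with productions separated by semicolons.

Start -> then Start1; W -> if else | else W1 | then W2; Z -> if Z stmt | W W Start | else Z1; Start1 -> ε | Z else; W1 -> else | ε; W2 -> stmt | ε; Z1 -> stmt | if

Start has alternatives sharing prefix 'then': factor to Start → then Start1 with Start1 → ε | Z else.
W has alternatives sharing prefix 'else': factor to W → else W1 with W1 → else | ε.
W has alternatives sharing prefix 'then': factor to W → then W2 with W2 → stmt | ε.
Z has alternatives sharing prefix 'else': factor to Z → else Z1 with Z1 → stmt | if.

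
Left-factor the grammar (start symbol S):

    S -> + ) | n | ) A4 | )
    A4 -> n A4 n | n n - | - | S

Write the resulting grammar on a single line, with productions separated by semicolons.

S -> + ) | n | ) S'; A4 -> - | S | n A4'; S' -> A4 | ε; A4' -> A4 n | n -

S has alternatives sharing prefix ')': factor to S → ) S' with S' → A4 | ε.
A4 has alternatives sharing prefix 'n': factor to A4 → n A4' with A4' → A4 n | n -.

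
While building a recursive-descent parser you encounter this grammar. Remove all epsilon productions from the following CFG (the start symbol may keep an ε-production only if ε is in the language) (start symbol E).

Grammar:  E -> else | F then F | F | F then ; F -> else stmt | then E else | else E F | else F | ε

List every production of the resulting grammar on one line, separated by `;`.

Nullable set = {E, F}.
ε ∈ L(G) since E is nullable, so keep E → ε.
For each production, add variants omitting each subset of nullable occurrences: E → F then F gives F then F | F then | then F | then. F → then E else gives then E else | then else. F → else E F gives else E F | else E | else F | else.

E -> else | F then F | F then | then F | then | F | ε; F -> else stmt | then E else | then else | else E F | else E | else F | else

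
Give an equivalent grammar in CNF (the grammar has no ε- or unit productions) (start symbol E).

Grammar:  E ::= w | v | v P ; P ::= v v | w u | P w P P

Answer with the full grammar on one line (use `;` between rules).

E ::= w | v | X1 P; P ::= X1 X1 | X2 X3 | P Y1; X1 ::= v; X2 ::= w; X3 ::= u; Y1 ::= X2 Y2; Y2 ::= P P

Introduce a nonterminal for each terminal appearing in a rule of length ≥ 2: X1 → v, X2 → w, X3 → u.
Binarize each right-hand side of length ≥ 3 by chaining fresh nonterminals (Y1, Y2, …): affected rules were P → P X2 P P.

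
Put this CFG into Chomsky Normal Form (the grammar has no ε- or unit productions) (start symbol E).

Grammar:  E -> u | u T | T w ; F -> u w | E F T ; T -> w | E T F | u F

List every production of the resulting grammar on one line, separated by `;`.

Introduce a nonterminal for each terminal appearing in a rule of length ≥ 2: X1 → u, X2 → w.
Binarize each right-hand side of length ≥ 3 by chaining fresh nonterminals (Y1, Y2, …): affected rules were F → E F T; T → E T F.

E -> u | X1 T | T X2; F -> X1 X2 | E Y1; T -> w | E Y2 | X1 F; X1 -> u; X2 -> w; Y1 -> F T; Y2 -> T F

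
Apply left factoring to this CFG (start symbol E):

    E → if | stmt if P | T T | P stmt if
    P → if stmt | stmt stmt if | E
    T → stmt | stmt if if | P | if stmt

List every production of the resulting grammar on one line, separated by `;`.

T has alternatives sharing prefix 'stmt': factor to T → stmt T' with T' → ε | if if.

E → if | stmt if P | T T | P stmt if; P → if stmt | stmt stmt if | E; T → P | if stmt | stmt T'; T' → ε | if if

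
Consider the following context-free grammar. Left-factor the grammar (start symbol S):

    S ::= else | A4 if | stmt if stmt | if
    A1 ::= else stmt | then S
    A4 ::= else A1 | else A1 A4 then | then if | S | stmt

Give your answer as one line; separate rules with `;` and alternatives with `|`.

S ::= else | A4 if | stmt if stmt | if; A1 ::= else stmt | then S; A4 ::= then if | S | stmt | else A1 A4'; A4' ::= ε | A4 then

A4 has alternatives sharing prefix 'else A1': factor to A4 → else A1 A4' with A4' → ε | A4 then.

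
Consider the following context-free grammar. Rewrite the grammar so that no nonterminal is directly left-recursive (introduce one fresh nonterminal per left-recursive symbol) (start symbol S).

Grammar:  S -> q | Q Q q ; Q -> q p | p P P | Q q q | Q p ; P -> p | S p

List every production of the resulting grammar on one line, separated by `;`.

Q is directly left-recursive.
For Q: α = {q q, p}, β = {q p, p P P}. Rewrite as Q → β Q' and Q' → α Q' | ε.

S -> q | Q Q q; Q -> q p Q' | p P P Q'; P -> p | S p; Q' -> q q Q' | p Q' | ε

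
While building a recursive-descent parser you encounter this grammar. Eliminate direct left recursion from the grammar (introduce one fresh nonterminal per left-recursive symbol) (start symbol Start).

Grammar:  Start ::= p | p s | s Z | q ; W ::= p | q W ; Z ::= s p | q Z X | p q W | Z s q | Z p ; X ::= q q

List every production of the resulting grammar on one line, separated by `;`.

Start ::= p | p s | s Z | q; W ::= p | q W; Z ::= s p Z1 | q Z X Z1 | p q W Z1; X ::= q q; Z1 ::= s q Z1 | p Z1 | ε

Z is directly left-recursive.
For Z: α = {s q, p}, β = {s p, q Z X, p q W}. Rewrite as Z → β Z1 and Z1 → α Z1 | ε.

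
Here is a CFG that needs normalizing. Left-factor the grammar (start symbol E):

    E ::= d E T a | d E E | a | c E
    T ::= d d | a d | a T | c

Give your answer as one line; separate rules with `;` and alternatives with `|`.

E ::= a | c E | d E E'; T ::= d d | c | a T'; E' ::= T a | E; T' ::= d | T

E has alternatives sharing prefix 'd E': factor to E → d E E' with E' → T a | E.
T has alternatives sharing prefix 'a': factor to T → a T' with T' → d | T.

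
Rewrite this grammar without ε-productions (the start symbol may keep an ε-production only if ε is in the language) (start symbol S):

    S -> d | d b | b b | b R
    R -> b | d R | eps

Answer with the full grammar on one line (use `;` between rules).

Nullable set = {R}.
ε ∉ L(G), so no ε-production is kept.
Expand every rule over subsets of its nullable positions: S → b R gives b R | b. R → d R gives d R | d.

S -> d | d b | b b | b R | b; R -> b | d R | d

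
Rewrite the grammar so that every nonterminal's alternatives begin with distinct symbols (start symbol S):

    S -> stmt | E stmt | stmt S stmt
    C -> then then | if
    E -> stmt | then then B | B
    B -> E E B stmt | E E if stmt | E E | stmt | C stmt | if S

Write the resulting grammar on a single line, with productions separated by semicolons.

S -> E stmt | stmt S'; C -> then then | if; E -> stmt | then then B | B; B -> stmt | C stmt | if S | E E B'; S' -> ε | S stmt; B' -> B stmt | if stmt | ε

S has alternatives sharing prefix 'stmt': factor to S → stmt S' with S' → ε | S stmt.
B has alternatives sharing prefix 'E E': factor to B → E E B' with B' → B stmt | if stmt | ε.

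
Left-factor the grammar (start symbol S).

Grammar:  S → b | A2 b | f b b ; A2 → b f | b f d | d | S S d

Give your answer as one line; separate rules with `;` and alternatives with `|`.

S → b | A2 b | f b b; A2 → d | S S d | b f A2'; A2' → ε | d

A2 has alternatives sharing prefix 'b f': factor to A2 → b f A2' with A2' → ε | d.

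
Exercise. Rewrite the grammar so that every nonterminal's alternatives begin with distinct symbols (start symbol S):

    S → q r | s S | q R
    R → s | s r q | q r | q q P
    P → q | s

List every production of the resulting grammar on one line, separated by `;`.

S has alternatives sharing prefix 'q': factor to S → q S' with S' → r | R.
R has alternatives sharing prefix 's': factor to R → s R' with R' → ε | r q.
R has alternatives sharing prefix 'q': factor to R → q R'' with R'' → r | q P.

S → s S | q S'; R → s R' | q R''; P → q | s; S' → r | R; R' → ε | r q; R'' → r | q P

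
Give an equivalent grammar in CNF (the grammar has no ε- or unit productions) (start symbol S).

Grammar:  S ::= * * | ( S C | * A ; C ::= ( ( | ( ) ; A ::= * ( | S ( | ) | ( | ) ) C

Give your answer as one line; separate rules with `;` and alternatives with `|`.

S ::= X1 X1 | X2 Y1 | X1 A; C ::= X2 X2 | X2 X3; A ::= X1 X2 | S X2 | ) | ( | X3 Y2; X1 ::= *; X2 ::= (; X3 ::= ); Y1 ::= S C; Y2 ::= X3 C

Introduce a nonterminal for each terminal appearing in a rule of length ≥ 2: X1 → *, X2 → (, X3 → ).
Binarize each right-hand side of length ≥ 3 by chaining fresh nonterminals (Y1, Y2, …): affected rules were S → X2 S C; A → X3 X3 C.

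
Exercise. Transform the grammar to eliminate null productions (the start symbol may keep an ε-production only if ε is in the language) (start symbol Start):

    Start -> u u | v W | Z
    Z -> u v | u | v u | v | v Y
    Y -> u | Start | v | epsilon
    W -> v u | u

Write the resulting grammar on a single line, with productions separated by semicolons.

Start -> u u | v W | Z; Z -> u v | u | v u | v | v Y; Y -> u | Start | v; W -> v u | u

The nullable symbols are {Y}.
ε ∉ L(G), so no ε-production is kept.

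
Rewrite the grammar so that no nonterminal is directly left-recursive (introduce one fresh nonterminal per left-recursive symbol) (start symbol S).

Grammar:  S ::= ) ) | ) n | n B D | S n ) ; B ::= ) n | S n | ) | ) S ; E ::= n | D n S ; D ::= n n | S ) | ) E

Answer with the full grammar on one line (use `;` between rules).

Directly left-recursive nonterminal: S.
For S: α = {n )}, β = {) ), ) n, n B D}. Rewrite as S → β S' and S' → α S' | ε.

S ::= ) ) S' | ) n S' | n B D S'; B ::= ) n | S n | ) | ) S; E ::= n | D n S; D ::= n n | S ) | ) E; S' ::= n ) S' | ε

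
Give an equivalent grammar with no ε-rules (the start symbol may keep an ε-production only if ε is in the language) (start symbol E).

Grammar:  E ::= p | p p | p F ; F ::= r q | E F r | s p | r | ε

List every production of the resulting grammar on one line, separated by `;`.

E ::= p | p p | p F; F ::= r q | E F r | E r | s p | r

Nullable nonterminals: {F}.
ε ∉ L(G), so no ε-production is kept.
For each production, add variants omitting each subset of nullable occurrences: F → E F r gives E F r | E r.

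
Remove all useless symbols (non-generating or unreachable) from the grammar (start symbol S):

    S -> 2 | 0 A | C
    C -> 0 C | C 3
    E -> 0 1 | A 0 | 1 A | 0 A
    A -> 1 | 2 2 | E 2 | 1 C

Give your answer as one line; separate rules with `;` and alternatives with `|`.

S -> 2 | 0 A; E -> 0 1 | A 0 | 1 A | 0 A; A -> 1 | 2 2 | E 2

Generating nonterminals: {A, E, S}.
Reachable from S after that: {A, E, S}.
Removed useless symbols: {C} and every production mentioning them.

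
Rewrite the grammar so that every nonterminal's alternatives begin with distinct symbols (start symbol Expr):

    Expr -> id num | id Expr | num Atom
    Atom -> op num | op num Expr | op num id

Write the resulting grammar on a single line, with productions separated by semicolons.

Expr has alternatives sharing prefix 'id': factor to Expr → id Expr1 with Expr1 → num | Expr.
Atom has alternatives sharing prefix 'op num': factor to Atom → op num Atom1 with Atom1 → ε | Expr | id.

Expr -> num Atom | id Expr1; Atom -> op num Atom1; Expr1 -> num | Expr; Atom1 -> ε | Expr | id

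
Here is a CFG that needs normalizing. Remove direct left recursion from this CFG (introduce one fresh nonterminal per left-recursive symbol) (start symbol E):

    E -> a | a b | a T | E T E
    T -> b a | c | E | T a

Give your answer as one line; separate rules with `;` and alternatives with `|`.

E -> a E' | a b E' | a T E'; T -> b a T' | c T' | E T'; E' -> T E E' | ε; T' -> a T' | ε

E, T are directly left-recursive.
For E: α = {T E}, β = {a, a b, a T}. Rewrite as E → β E' and E' → α E' | ε.
For T: α = {a}, β = {b a, c, E}. Rewrite as T → β T' and T' → α T' | ε.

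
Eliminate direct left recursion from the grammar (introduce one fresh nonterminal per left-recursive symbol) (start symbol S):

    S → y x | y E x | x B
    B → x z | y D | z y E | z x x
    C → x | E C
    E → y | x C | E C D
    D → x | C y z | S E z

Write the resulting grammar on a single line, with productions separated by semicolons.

Directly left-recursive nonterminal: E.
For E: α = {C D}, β = {y, x C}. Rewrite as E → β E' and E' → α E' | ε.

S → y x | y E x | x B; B → x z | y D | z y E | z x x; C → x | E C; E → y E' | x C E'; D → x | C y z | S E z; E' → C D E' | epsilon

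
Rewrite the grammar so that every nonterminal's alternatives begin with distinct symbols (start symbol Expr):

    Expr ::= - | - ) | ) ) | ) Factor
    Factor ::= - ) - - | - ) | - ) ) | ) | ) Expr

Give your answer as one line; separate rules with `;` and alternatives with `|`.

Expr has alternatives sharing prefix '-': factor to Expr → - Expr1 with Expr1 → ε | ).
Expr has alternatives sharing prefix ')': factor to Expr → ) Expr2 with Expr2 → ) | Factor.
Factor has alternatives sharing prefix '- )': factor to Factor → - ) Factor1 with Factor1 → - - | ε | ).
Factor has alternatives sharing prefix ')': factor to Factor → ) Factor2 with Factor2 → ε | Expr.

Expr ::= - Expr1 | ) Expr2; Factor ::= - ) Factor1 | ) Factor2; Expr1 ::= ε | ); Expr2 ::= ) | Factor; Factor1 ::= - - | ε | ); Factor2 ::= ε | Expr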